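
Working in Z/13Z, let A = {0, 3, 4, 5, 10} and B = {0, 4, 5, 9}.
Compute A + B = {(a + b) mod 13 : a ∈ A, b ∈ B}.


Work in Z/13Z: reduce every sum a + b modulo 13.
Enumerate all 20 pairs:
a = 0: 0+0=0, 0+4=4, 0+5=5, 0+9=9
a = 3: 3+0=3, 3+4=7, 3+5=8, 3+9=12
a = 4: 4+0=4, 4+4=8, 4+5=9, 4+9=0
a = 5: 5+0=5, 5+4=9, 5+5=10, 5+9=1
a = 10: 10+0=10, 10+4=1, 10+5=2, 10+9=6
Distinct residues collected: {0, 1, 2, 3, 4, 5, 6, 7, 8, 9, 10, 12}
|A + B| = 12 (out of 13 total residues).

A + B = {0, 1, 2, 3, 4, 5, 6, 7, 8, 9, 10, 12}


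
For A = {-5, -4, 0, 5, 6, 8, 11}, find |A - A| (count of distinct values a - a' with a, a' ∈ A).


A - A = {a - a' : a, a' ∈ A}; |A| = 7.
Bounds: 2|A|-1 ≤ |A - A| ≤ |A|² - |A| + 1, i.e. 13 ≤ |A - A| ≤ 43.
Note: 0 ∈ A - A always (from a - a). The set is symmetric: if d ∈ A - A then -d ∈ A - A.
Enumerate nonzero differences d = a - a' with a > a' (then include -d):
Positive differences: {1, 2, 3, 4, 5, 6, 8, 9, 10, 11, 12, 13, 15, 16}
Full difference set: {0} ∪ (positive diffs) ∪ (negative diffs).
|A - A| = 1 + 2·14 = 29 (matches direct enumeration: 29).

|A - A| = 29


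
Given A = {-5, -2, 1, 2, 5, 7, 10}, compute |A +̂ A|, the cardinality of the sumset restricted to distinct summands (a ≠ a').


Restricted sumset: A +̂ A = {a + a' : a ∈ A, a' ∈ A, a ≠ a'}.
Equivalently, take A + A and drop any sum 2a that is achievable ONLY as a + a for a ∈ A (i.e. sums representable only with equal summands).
Enumerate pairs (a, a') with a < a' (symmetric, so each unordered pair gives one sum; this covers all a ≠ a'):
  -5 + -2 = -7
  -5 + 1 = -4
  -5 + 2 = -3
  -5 + 5 = 0
  -5 + 7 = 2
  -5 + 10 = 5
  -2 + 1 = -1
  -2 + 2 = 0
  -2 + 5 = 3
  -2 + 7 = 5
  -2 + 10 = 8
  1 + 2 = 3
  1 + 5 = 6
  1 + 7 = 8
  1 + 10 = 11
  2 + 5 = 7
  2 + 7 = 9
  2 + 10 = 12
  5 + 7 = 12
  5 + 10 = 15
  7 + 10 = 17
Collected distinct sums: {-7, -4, -3, -1, 0, 2, 3, 5, 6, 7, 8, 9, 11, 12, 15, 17}
|A +̂ A| = 16
(Reference bound: |A +̂ A| ≥ 2|A| - 3 for |A| ≥ 2, with |A| = 7 giving ≥ 11.)

|A +̂ A| = 16


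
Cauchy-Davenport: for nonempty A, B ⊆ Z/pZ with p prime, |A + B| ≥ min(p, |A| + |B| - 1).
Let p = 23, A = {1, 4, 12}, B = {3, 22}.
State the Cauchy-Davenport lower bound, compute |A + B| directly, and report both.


Cauchy-Davenport: |A + B| ≥ min(p, |A| + |B| - 1) for A, B nonempty in Z/pZ.
|A| = 3, |B| = 2, p = 23.
CD lower bound = min(23, 3 + 2 - 1) = min(23, 4) = 4.
Compute A + B mod 23 directly:
a = 1: 1+3=4, 1+22=0
a = 4: 4+3=7, 4+22=3
a = 12: 12+3=15, 12+22=11
A + B = {0, 3, 4, 7, 11, 15}, so |A + B| = 6.
Verify: 6 ≥ 4? Yes ✓.

CD lower bound = 4, actual |A + B| = 6.


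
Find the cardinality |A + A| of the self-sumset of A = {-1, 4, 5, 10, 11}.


A + A = {a + a' : a, a' ∈ A}; |A| = 5.
General bounds: 2|A| - 1 ≤ |A + A| ≤ |A|(|A|+1)/2, i.e. 9 ≤ |A + A| ≤ 15.
Lower bound 2|A|-1 is attained iff A is an arithmetic progression.
Enumerate sums a + a' for a ≤ a' (symmetric, so this suffices):
a = -1: -1+-1=-2, -1+4=3, -1+5=4, -1+10=9, -1+11=10
a = 4: 4+4=8, 4+5=9, 4+10=14, 4+11=15
a = 5: 5+5=10, 5+10=15, 5+11=16
a = 10: 10+10=20, 10+11=21
a = 11: 11+11=22
Distinct sums: {-2, 3, 4, 8, 9, 10, 14, 15, 16, 20, 21, 22}
|A + A| = 12

|A + A| = 12


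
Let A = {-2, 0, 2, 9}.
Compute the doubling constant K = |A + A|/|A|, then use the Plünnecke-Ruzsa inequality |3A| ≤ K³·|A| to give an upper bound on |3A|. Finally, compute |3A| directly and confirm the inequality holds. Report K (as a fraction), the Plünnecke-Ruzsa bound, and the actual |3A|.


|A| = 4.
Step 1: Compute A + A by enumerating all 16 pairs.
A + A = {-4, -2, 0, 2, 4, 7, 9, 11, 18}, so |A + A| = 9.
Step 2: Doubling constant K = |A + A|/|A| = 9/4 = 9/4 ≈ 2.2500.
Step 3: Plünnecke-Ruzsa gives |3A| ≤ K³·|A| = (2.2500)³ · 4 ≈ 45.5625.
Step 4: Compute 3A = A + A + A directly by enumerating all triples (a,b,c) ∈ A³; |3A| = 16.
Step 5: Check 16 ≤ 45.5625? Yes ✓.

K = 9/4, Plünnecke-Ruzsa bound K³|A| ≈ 45.5625, |3A| = 16, inequality holds.


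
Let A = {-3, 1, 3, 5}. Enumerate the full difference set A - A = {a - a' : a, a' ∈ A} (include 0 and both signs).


A - A = {a - a' : a, a' ∈ A}.
Compute a - a' for each ordered pair (a, a'):
a = -3: -3--3=0, -3-1=-4, -3-3=-6, -3-5=-8
a = 1: 1--3=4, 1-1=0, 1-3=-2, 1-5=-4
a = 3: 3--3=6, 3-1=2, 3-3=0, 3-5=-2
a = 5: 5--3=8, 5-1=4, 5-3=2, 5-5=0
Collecting distinct values (and noting 0 appears from a-a):
A - A = {-8, -6, -4, -2, 0, 2, 4, 6, 8}
|A - A| = 9

A - A = {-8, -6, -4, -2, 0, 2, 4, 6, 8}


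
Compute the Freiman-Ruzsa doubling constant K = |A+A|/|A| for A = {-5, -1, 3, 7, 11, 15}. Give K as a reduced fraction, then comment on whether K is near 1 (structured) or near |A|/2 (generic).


|A| = 6.
Compute A + A by enumerating all 36 pairs.
A + A = {-10, -6, -2, 2, 6, 10, 14, 18, 22, 26, 30}, so |A + A| = 11.
K = |A + A| / |A| = 11/6 (already in lowest terms) ≈ 1.8333.
Reference: AP of size 6 gives K = 11/6 ≈ 1.8333; a fully generic set of size 6 gives K ≈ 3.5000.

|A| = 6, |A + A| = 11, K = 11/6.


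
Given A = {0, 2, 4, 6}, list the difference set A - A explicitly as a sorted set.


A - A = {a - a' : a, a' ∈ A}.
Compute a - a' for each ordered pair (a, a'):
a = 0: 0-0=0, 0-2=-2, 0-4=-4, 0-6=-6
a = 2: 2-0=2, 2-2=0, 2-4=-2, 2-6=-4
a = 4: 4-0=4, 4-2=2, 4-4=0, 4-6=-2
a = 6: 6-0=6, 6-2=4, 6-4=2, 6-6=0
Collecting distinct values (and noting 0 appears from a-a):
A - A = {-6, -4, -2, 0, 2, 4, 6}
|A - A| = 7

A - A = {-6, -4, -2, 0, 2, 4, 6}


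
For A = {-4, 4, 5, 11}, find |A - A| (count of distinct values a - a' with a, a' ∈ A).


A - A = {a - a' : a, a' ∈ A}; |A| = 4.
Bounds: 2|A|-1 ≤ |A - A| ≤ |A|² - |A| + 1, i.e. 7 ≤ |A - A| ≤ 13.
Note: 0 ∈ A - A always (from a - a). The set is symmetric: if d ∈ A - A then -d ∈ A - A.
Enumerate nonzero differences d = a - a' with a > a' (then include -d):
Positive differences: {1, 6, 7, 8, 9, 15}
Full difference set: {0} ∪ (positive diffs) ∪ (negative diffs).
|A - A| = 1 + 2·6 = 13 (matches direct enumeration: 13).

|A - A| = 13


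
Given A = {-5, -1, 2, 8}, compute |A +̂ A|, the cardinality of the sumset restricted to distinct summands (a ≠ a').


Restricted sumset: A +̂ A = {a + a' : a ∈ A, a' ∈ A, a ≠ a'}.
Equivalently, take A + A and drop any sum 2a that is achievable ONLY as a + a for a ∈ A (i.e. sums representable only with equal summands).
Enumerate pairs (a, a') with a < a' (symmetric, so each unordered pair gives one sum; this covers all a ≠ a'):
  -5 + -1 = -6
  -5 + 2 = -3
  -5 + 8 = 3
  -1 + 2 = 1
  -1 + 8 = 7
  2 + 8 = 10
Collected distinct sums: {-6, -3, 1, 3, 7, 10}
|A +̂ A| = 6
(Reference bound: |A +̂ A| ≥ 2|A| - 3 for |A| ≥ 2, with |A| = 4 giving ≥ 5.)

|A +̂ A| = 6


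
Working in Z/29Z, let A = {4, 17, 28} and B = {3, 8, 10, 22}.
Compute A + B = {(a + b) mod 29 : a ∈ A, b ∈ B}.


Work in Z/29Z: reduce every sum a + b modulo 29.
Enumerate all 12 pairs:
a = 4: 4+3=7, 4+8=12, 4+10=14, 4+22=26
a = 17: 17+3=20, 17+8=25, 17+10=27, 17+22=10
a = 28: 28+3=2, 28+8=7, 28+10=9, 28+22=21
Distinct residues collected: {2, 7, 9, 10, 12, 14, 20, 21, 25, 26, 27}
|A + B| = 11 (out of 29 total residues).

A + B = {2, 7, 9, 10, 12, 14, 20, 21, 25, 26, 27}


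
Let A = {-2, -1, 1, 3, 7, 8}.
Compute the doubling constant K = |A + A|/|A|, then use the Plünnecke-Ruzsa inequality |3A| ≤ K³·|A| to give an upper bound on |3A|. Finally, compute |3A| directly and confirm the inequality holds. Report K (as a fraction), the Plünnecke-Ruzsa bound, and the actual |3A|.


|A| = 6.
Step 1: Compute A + A by enumerating all 36 pairs.
A + A = {-4, -3, -2, -1, 0, 1, 2, 4, 5, 6, 7, 8, 9, 10, 11, 14, 15, 16}, so |A + A| = 18.
Step 2: Doubling constant K = |A + A|/|A| = 18/6 = 18/6 ≈ 3.0000.
Step 3: Plünnecke-Ruzsa gives |3A| ≤ K³·|A| = (3.0000)³ · 6 ≈ 162.0000.
Step 4: Compute 3A = A + A + A directly by enumerating all triples (a,b,c) ∈ A³; |3A| = 30.
Step 5: Check 30 ≤ 162.0000? Yes ✓.

K = 18/6, Plünnecke-Ruzsa bound K³|A| ≈ 162.0000, |3A| = 30, inequality holds.


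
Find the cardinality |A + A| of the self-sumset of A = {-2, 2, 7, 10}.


A + A = {a + a' : a, a' ∈ A}; |A| = 4.
General bounds: 2|A| - 1 ≤ |A + A| ≤ |A|(|A|+1)/2, i.e. 7 ≤ |A + A| ≤ 10.
Lower bound 2|A|-1 is attained iff A is an arithmetic progression.
Enumerate sums a + a' for a ≤ a' (symmetric, so this suffices):
a = -2: -2+-2=-4, -2+2=0, -2+7=5, -2+10=8
a = 2: 2+2=4, 2+7=9, 2+10=12
a = 7: 7+7=14, 7+10=17
a = 10: 10+10=20
Distinct sums: {-4, 0, 4, 5, 8, 9, 12, 14, 17, 20}
|A + A| = 10

|A + A| = 10


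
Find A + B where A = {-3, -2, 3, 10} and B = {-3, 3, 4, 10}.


A + B = {a + b : a ∈ A, b ∈ B}.
Enumerate all |A|·|B| = 4·4 = 16 pairs (a, b) and collect distinct sums.
a = -3: -3+-3=-6, -3+3=0, -3+4=1, -3+10=7
a = -2: -2+-3=-5, -2+3=1, -2+4=2, -2+10=8
a = 3: 3+-3=0, 3+3=6, 3+4=7, 3+10=13
a = 10: 10+-3=7, 10+3=13, 10+4=14, 10+10=20
Collecting distinct sums: A + B = {-6, -5, 0, 1, 2, 6, 7, 8, 13, 14, 20}
|A + B| = 11

A + B = {-6, -5, 0, 1, 2, 6, 7, 8, 13, 14, 20}


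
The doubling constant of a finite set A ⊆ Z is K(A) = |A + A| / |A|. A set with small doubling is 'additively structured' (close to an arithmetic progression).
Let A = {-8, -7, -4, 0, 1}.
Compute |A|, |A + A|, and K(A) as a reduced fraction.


|A| = 5.
Compute A + A by enumerating all 25 pairs.
A + A = {-16, -15, -14, -12, -11, -8, -7, -6, -4, -3, 0, 1, 2}, so |A + A| = 13.
K = |A + A| / |A| = 13/5 (already in lowest terms) ≈ 2.6000.
Reference: AP of size 5 gives K = 9/5 ≈ 1.8000; a fully generic set of size 5 gives K ≈ 3.0000.

|A| = 5, |A + A| = 13, K = 13/5.


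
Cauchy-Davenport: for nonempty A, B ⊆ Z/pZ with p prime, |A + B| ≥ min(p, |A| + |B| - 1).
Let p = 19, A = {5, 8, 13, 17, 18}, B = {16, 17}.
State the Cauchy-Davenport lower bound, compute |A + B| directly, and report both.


Cauchy-Davenport: |A + B| ≥ min(p, |A| + |B| - 1) for A, B nonempty in Z/pZ.
|A| = 5, |B| = 2, p = 19.
CD lower bound = min(19, 5 + 2 - 1) = min(19, 6) = 6.
Compute A + B mod 19 directly:
a = 5: 5+16=2, 5+17=3
a = 8: 8+16=5, 8+17=6
a = 13: 13+16=10, 13+17=11
a = 17: 17+16=14, 17+17=15
a = 18: 18+16=15, 18+17=16
A + B = {2, 3, 5, 6, 10, 11, 14, 15, 16}, so |A + B| = 9.
Verify: 9 ≥ 6? Yes ✓.

CD lower bound = 6, actual |A + B| = 9.


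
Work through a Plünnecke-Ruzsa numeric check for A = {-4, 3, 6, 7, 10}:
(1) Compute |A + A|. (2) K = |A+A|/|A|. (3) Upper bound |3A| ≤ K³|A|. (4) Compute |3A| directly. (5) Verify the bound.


|A| = 5.
Step 1: Compute A + A by enumerating all 25 pairs.
A + A = {-8, -1, 2, 3, 6, 9, 10, 12, 13, 14, 16, 17, 20}, so |A + A| = 13.
Step 2: Doubling constant K = |A + A|/|A| = 13/5 = 13/5 ≈ 2.6000.
Step 3: Plünnecke-Ruzsa gives |3A| ≤ K³·|A| = (2.6000)³ · 5 ≈ 87.8800.
Step 4: Compute 3A = A + A + A directly by enumerating all triples (a,b,c) ∈ A³; |3A| = 25.
Step 5: Check 25 ≤ 87.8800? Yes ✓.

K = 13/5, Plünnecke-Ruzsa bound K³|A| ≈ 87.8800, |3A| = 25, inequality holds.


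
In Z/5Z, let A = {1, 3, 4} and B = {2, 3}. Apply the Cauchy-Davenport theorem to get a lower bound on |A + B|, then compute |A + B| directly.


Cauchy-Davenport: |A + B| ≥ min(p, |A| + |B| - 1) for A, B nonempty in Z/pZ.
|A| = 3, |B| = 2, p = 5.
CD lower bound = min(5, 3 + 2 - 1) = min(5, 4) = 4.
Compute A + B mod 5 directly:
a = 1: 1+2=3, 1+3=4
a = 3: 3+2=0, 3+3=1
a = 4: 4+2=1, 4+3=2
A + B = {0, 1, 2, 3, 4}, so |A + B| = 5.
Verify: 5 ≥ 4? Yes ✓.

CD lower bound = 4, actual |A + B| = 5.


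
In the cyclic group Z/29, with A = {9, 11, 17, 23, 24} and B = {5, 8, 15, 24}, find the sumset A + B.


Work in Z/29Z: reduce every sum a + b modulo 29.
Enumerate all 20 pairs:
a = 9: 9+5=14, 9+8=17, 9+15=24, 9+24=4
a = 11: 11+5=16, 11+8=19, 11+15=26, 11+24=6
a = 17: 17+5=22, 17+8=25, 17+15=3, 17+24=12
a = 23: 23+5=28, 23+8=2, 23+15=9, 23+24=18
a = 24: 24+5=0, 24+8=3, 24+15=10, 24+24=19
Distinct residues collected: {0, 2, 3, 4, 6, 9, 10, 12, 14, 16, 17, 18, 19, 22, 24, 25, 26, 28}
|A + B| = 18 (out of 29 total residues).

A + B = {0, 2, 3, 4, 6, 9, 10, 12, 14, 16, 17, 18, 19, 22, 24, 25, 26, 28}


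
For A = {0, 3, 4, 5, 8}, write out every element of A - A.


A - A = {a - a' : a, a' ∈ A}.
Compute a - a' for each ordered pair (a, a'):
a = 0: 0-0=0, 0-3=-3, 0-4=-4, 0-5=-5, 0-8=-8
a = 3: 3-0=3, 3-3=0, 3-4=-1, 3-5=-2, 3-8=-5
a = 4: 4-0=4, 4-3=1, 4-4=0, 4-5=-1, 4-8=-4
a = 5: 5-0=5, 5-3=2, 5-4=1, 5-5=0, 5-8=-3
a = 8: 8-0=8, 8-3=5, 8-4=4, 8-5=3, 8-8=0
Collecting distinct values (and noting 0 appears from a-a):
A - A = {-8, -5, -4, -3, -2, -1, 0, 1, 2, 3, 4, 5, 8}
|A - A| = 13

A - A = {-8, -5, -4, -3, -2, -1, 0, 1, 2, 3, 4, 5, 8}


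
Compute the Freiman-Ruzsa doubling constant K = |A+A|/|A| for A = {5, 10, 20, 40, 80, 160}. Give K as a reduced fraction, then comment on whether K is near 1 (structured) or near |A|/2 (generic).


|A| = 6.
Compute A + A by enumerating all 36 pairs.
A + A = {10, 15, 20, 25, 30, 40, 45, 50, 60, 80, 85, 90, 100, 120, 160, 165, 170, 180, 200, 240, 320}, so |A + A| = 21.
K = |A + A| / |A| = 21/6 = 7/2 ≈ 3.5000.
Reference: AP of size 6 gives K = 11/6 ≈ 1.8333; a fully generic set of size 6 gives K ≈ 3.5000.

|A| = 6, |A + A| = 21, K = 21/6 = 7/2.


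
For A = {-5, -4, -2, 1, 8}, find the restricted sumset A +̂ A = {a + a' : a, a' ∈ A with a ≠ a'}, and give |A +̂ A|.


Restricted sumset: A +̂ A = {a + a' : a ∈ A, a' ∈ A, a ≠ a'}.
Equivalently, take A + A and drop any sum 2a that is achievable ONLY as a + a for a ∈ A (i.e. sums representable only with equal summands).
Enumerate pairs (a, a') with a < a' (symmetric, so each unordered pair gives one sum; this covers all a ≠ a'):
  -5 + -4 = -9
  -5 + -2 = -7
  -5 + 1 = -4
  -5 + 8 = 3
  -4 + -2 = -6
  -4 + 1 = -3
  -4 + 8 = 4
  -2 + 1 = -1
  -2 + 8 = 6
  1 + 8 = 9
Collected distinct sums: {-9, -7, -6, -4, -3, -1, 3, 4, 6, 9}
|A +̂ A| = 10
(Reference bound: |A +̂ A| ≥ 2|A| - 3 for |A| ≥ 2, with |A| = 5 giving ≥ 7.)

|A +̂ A| = 10


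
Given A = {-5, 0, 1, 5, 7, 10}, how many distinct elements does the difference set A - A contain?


A - A = {a - a' : a, a' ∈ A}; |A| = 6.
Bounds: 2|A|-1 ≤ |A - A| ≤ |A|² - |A| + 1, i.e. 11 ≤ |A - A| ≤ 31.
Note: 0 ∈ A - A always (from a - a). The set is symmetric: if d ∈ A - A then -d ∈ A - A.
Enumerate nonzero differences d = a - a' with a > a' (then include -d):
Positive differences: {1, 2, 3, 4, 5, 6, 7, 9, 10, 12, 15}
Full difference set: {0} ∪ (positive diffs) ∪ (negative diffs).
|A - A| = 1 + 2·11 = 23 (matches direct enumeration: 23).

|A - A| = 23


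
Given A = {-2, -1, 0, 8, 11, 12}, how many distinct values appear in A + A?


A + A = {a + a' : a, a' ∈ A}; |A| = 6.
General bounds: 2|A| - 1 ≤ |A + A| ≤ |A|(|A|+1)/2, i.e. 11 ≤ |A + A| ≤ 21.
Lower bound 2|A|-1 is attained iff A is an arithmetic progression.
Enumerate sums a + a' for a ≤ a' (symmetric, so this suffices):
a = -2: -2+-2=-4, -2+-1=-3, -2+0=-2, -2+8=6, -2+11=9, -2+12=10
a = -1: -1+-1=-2, -1+0=-1, -1+8=7, -1+11=10, -1+12=11
a = 0: 0+0=0, 0+8=8, 0+11=11, 0+12=12
a = 8: 8+8=16, 8+11=19, 8+12=20
a = 11: 11+11=22, 11+12=23
a = 12: 12+12=24
Distinct sums: {-4, -3, -2, -1, 0, 6, 7, 8, 9, 10, 11, 12, 16, 19, 20, 22, 23, 24}
|A + A| = 18

|A + A| = 18


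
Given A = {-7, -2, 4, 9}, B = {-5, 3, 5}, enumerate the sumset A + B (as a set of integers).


A + B = {a + b : a ∈ A, b ∈ B}.
Enumerate all |A|·|B| = 4·3 = 12 pairs (a, b) and collect distinct sums.
a = -7: -7+-5=-12, -7+3=-4, -7+5=-2
a = -2: -2+-5=-7, -2+3=1, -2+5=3
a = 4: 4+-5=-1, 4+3=7, 4+5=9
a = 9: 9+-5=4, 9+3=12, 9+5=14
Collecting distinct sums: A + B = {-12, -7, -4, -2, -1, 1, 3, 4, 7, 9, 12, 14}
|A + B| = 12

A + B = {-12, -7, -4, -2, -1, 1, 3, 4, 7, 9, 12, 14}


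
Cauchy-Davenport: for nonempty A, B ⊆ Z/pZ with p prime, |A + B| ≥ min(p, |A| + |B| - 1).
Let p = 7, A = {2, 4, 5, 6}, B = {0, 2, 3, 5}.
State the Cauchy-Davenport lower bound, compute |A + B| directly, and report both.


Cauchy-Davenport: |A + B| ≥ min(p, |A| + |B| - 1) for A, B nonempty in Z/pZ.
|A| = 4, |B| = 4, p = 7.
CD lower bound = min(7, 4 + 4 - 1) = min(7, 7) = 7.
Compute A + B mod 7 directly:
a = 2: 2+0=2, 2+2=4, 2+3=5, 2+5=0
a = 4: 4+0=4, 4+2=6, 4+3=0, 4+5=2
a = 5: 5+0=5, 5+2=0, 5+3=1, 5+5=3
a = 6: 6+0=6, 6+2=1, 6+3=2, 6+5=4
A + B = {0, 1, 2, 3, 4, 5, 6}, so |A + B| = 7.
Verify: 7 ≥ 7? Yes ✓.

CD lower bound = 7, actual |A + B| = 7.


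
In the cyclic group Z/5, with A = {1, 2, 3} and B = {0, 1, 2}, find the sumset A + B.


Work in Z/5Z: reduce every sum a + b modulo 5.
Enumerate all 9 pairs:
a = 1: 1+0=1, 1+1=2, 1+2=3
a = 2: 2+0=2, 2+1=3, 2+2=4
a = 3: 3+0=3, 3+1=4, 3+2=0
Distinct residues collected: {0, 1, 2, 3, 4}
|A + B| = 5 (out of 5 total residues).

A + B = {0, 1, 2, 3, 4}


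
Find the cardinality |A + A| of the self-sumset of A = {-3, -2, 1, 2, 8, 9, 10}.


A + A = {a + a' : a, a' ∈ A}; |A| = 7.
General bounds: 2|A| - 1 ≤ |A + A| ≤ |A|(|A|+1)/2, i.e. 13 ≤ |A + A| ≤ 28.
Lower bound 2|A|-1 is attained iff A is an arithmetic progression.
Enumerate sums a + a' for a ≤ a' (symmetric, so this suffices):
a = -3: -3+-3=-6, -3+-2=-5, -3+1=-2, -3+2=-1, -3+8=5, -3+9=6, -3+10=7
a = -2: -2+-2=-4, -2+1=-1, -2+2=0, -2+8=6, -2+9=7, -2+10=8
a = 1: 1+1=2, 1+2=3, 1+8=9, 1+9=10, 1+10=11
a = 2: 2+2=4, 2+8=10, 2+9=11, 2+10=12
a = 8: 8+8=16, 8+9=17, 8+10=18
a = 9: 9+9=18, 9+10=19
a = 10: 10+10=20
Distinct sums: {-6, -5, -4, -2, -1, 0, 2, 3, 4, 5, 6, 7, 8, 9, 10, 11, 12, 16, 17, 18, 19, 20}
|A + A| = 22

|A + A| = 22


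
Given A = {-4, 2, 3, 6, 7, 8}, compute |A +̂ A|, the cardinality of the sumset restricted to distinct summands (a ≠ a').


Restricted sumset: A +̂ A = {a + a' : a ∈ A, a' ∈ A, a ≠ a'}.
Equivalently, take A + A and drop any sum 2a that is achievable ONLY as a + a for a ∈ A (i.e. sums representable only with equal summands).
Enumerate pairs (a, a') with a < a' (symmetric, so each unordered pair gives one sum; this covers all a ≠ a'):
  -4 + 2 = -2
  -4 + 3 = -1
  -4 + 6 = 2
  -4 + 7 = 3
  -4 + 8 = 4
  2 + 3 = 5
  2 + 6 = 8
  2 + 7 = 9
  2 + 8 = 10
  3 + 6 = 9
  3 + 7 = 10
  3 + 8 = 11
  6 + 7 = 13
  6 + 8 = 14
  7 + 8 = 15
Collected distinct sums: {-2, -1, 2, 3, 4, 5, 8, 9, 10, 11, 13, 14, 15}
|A +̂ A| = 13
(Reference bound: |A +̂ A| ≥ 2|A| - 3 for |A| ≥ 2, with |A| = 6 giving ≥ 9.)

|A +̂ A| = 13


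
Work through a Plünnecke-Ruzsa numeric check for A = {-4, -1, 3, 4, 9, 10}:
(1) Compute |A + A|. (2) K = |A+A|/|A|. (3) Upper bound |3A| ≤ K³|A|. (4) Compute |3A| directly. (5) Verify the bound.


|A| = 6.
Step 1: Compute A + A by enumerating all 36 pairs.
A + A = {-8, -5, -2, -1, 0, 2, 3, 5, 6, 7, 8, 9, 12, 13, 14, 18, 19, 20}, so |A + A| = 18.
Step 2: Doubling constant K = |A + A|/|A| = 18/6 = 18/6 ≈ 3.0000.
Step 3: Plünnecke-Ruzsa gives |3A| ≤ K³·|A| = (3.0000)³ · 6 ≈ 162.0000.
Step 4: Compute 3A = A + A + A directly by enumerating all triples (a,b,c) ∈ A³; |3A| = 35.
Step 5: Check 35 ≤ 162.0000? Yes ✓.

K = 18/6, Plünnecke-Ruzsa bound K³|A| ≈ 162.0000, |3A| = 35, inequality holds.


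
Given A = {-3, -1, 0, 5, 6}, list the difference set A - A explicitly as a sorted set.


A - A = {a - a' : a, a' ∈ A}.
Compute a - a' for each ordered pair (a, a'):
a = -3: -3--3=0, -3--1=-2, -3-0=-3, -3-5=-8, -3-6=-9
a = -1: -1--3=2, -1--1=0, -1-0=-1, -1-5=-6, -1-6=-7
a = 0: 0--3=3, 0--1=1, 0-0=0, 0-5=-5, 0-6=-6
a = 5: 5--3=8, 5--1=6, 5-0=5, 5-5=0, 5-6=-1
a = 6: 6--3=9, 6--1=7, 6-0=6, 6-5=1, 6-6=0
Collecting distinct values (and noting 0 appears from a-a):
A - A = {-9, -8, -7, -6, -5, -3, -2, -1, 0, 1, 2, 3, 5, 6, 7, 8, 9}
|A - A| = 17

A - A = {-9, -8, -7, -6, -5, -3, -2, -1, 0, 1, 2, 3, 5, 6, 7, 8, 9}


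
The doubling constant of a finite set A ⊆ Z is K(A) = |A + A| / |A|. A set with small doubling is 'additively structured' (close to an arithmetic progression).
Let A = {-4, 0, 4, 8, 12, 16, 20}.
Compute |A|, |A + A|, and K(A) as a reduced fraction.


|A| = 7.
Compute A + A by enumerating all 49 pairs.
A + A = {-8, -4, 0, 4, 8, 12, 16, 20, 24, 28, 32, 36, 40}, so |A + A| = 13.
K = |A + A| / |A| = 13/7 (already in lowest terms) ≈ 1.8571.
Reference: AP of size 7 gives K = 13/7 ≈ 1.8571; a fully generic set of size 7 gives K ≈ 4.0000.

|A| = 7, |A + A| = 13, K = 13/7.


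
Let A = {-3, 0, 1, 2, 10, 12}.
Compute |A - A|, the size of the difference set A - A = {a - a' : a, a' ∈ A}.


A - A = {a - a' : a, a' ∈ A}; |A| = 6.
Bounds: 2|A|-1 ≤ |A - A| ≤ |A|² - |A| + 1, i.e. 11 ≤ |A - A| ≤ 31.
Note: 0 ∈ A - A always (from a - a). The set is symmetric: if d ∈ A - A then -d ∈ A - A.
Enumerate nonzero differences d = a - a' with a > a' (then include -d):
Positive differences: {1, 2, 3, 4, 5, 8, 9, 10, 11, 12, 13, 15}
Full difference set: {0} ∪ (positive diffs) ∪ (negative diffs).
|A - A| = 1 + 2·12 = 25 (matches direct enumeration: 25).

|A - A| = 25


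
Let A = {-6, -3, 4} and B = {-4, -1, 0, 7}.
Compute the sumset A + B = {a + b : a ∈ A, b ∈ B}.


A + B = {a + b : a ∈ A, b ∈ B}.
Enumerate all |A|·|B| = 3·4 = 12 pairs (a, b) and collect distinct sums.
a = -6: -6+-4=-10, -6+-1=-7, -6+0=-6, -6+7=1
a = -3: -3+-4=-7, -3+-1=-4, -3+0=-3, -3+7=4
a = 4: 4+-4=0, 4+-1=3, 4+0=4, 4+7=11
Collecting distinct sums: A + B = {-10, -7, -6, -4, -3, 0, 1, 3, 4, 11}
|A + B| = 10

A + B = {-10, -7, -6, -4, -3, 0, 1, 3, 4, 11}


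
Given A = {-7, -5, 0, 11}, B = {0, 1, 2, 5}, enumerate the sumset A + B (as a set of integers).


A + B = {a + b : a ∈ A, b ∈ B}.
Enumerate all |A|·|B| = 4·4 = 16 pairs (a, b) and collect distinct sums.
a = -7: -7+0=-7, -7+1=-6, -7+2=-5, -7+5=-2
a = -5: -5+0=-5, -5+1=-4, -5+2=-3, -5+5=0
a = 0: 0+0=0, 0+1=1, 0+2=2, 0+5=5
a = 11: 11+0=11, 11+1=12, 11+2=13, 11+5=16
Collecting distinct sums: A + B = {-7, -6, -5, -4, -3, -2, 0, 1, 2, 5, 11, 12, 13, 16}
|A + B| = 14

A + B = {-7, -6, -5, -4, -3, -2, 0, 1, 2, 5, 11, 12, 13, 16}


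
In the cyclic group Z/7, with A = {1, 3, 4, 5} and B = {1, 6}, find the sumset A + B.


Work in Z/7Z: reduce every sum a + b modulo 7.
Enumerate all 8 pairs:
a = 1: 1+1=2, 1+6=0
a = 3: 3+1=4, 3+6=2
a = 4: 4+1=5, 4+6=3
a = 5: 5+1=6, 5+6=4
Distinct residues collected: {0, 2, 3, 4, 5, 6}
|A + B| = 6 (out of 7 total residues).

A + B = {0, 2, 3, 4, 5, 6}


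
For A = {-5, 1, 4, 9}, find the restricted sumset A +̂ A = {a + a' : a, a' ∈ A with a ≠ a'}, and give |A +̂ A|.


Restricted sumset: A +̂ A = {a + a' : a ∈ A, a' ∈ A, a ≠ a'}.
Equivalently, take A + A and drop any sum 2a that is achievable ONLY as a + a for a ∈ A (i.e. sums representable only with equal summands).
Enumerate pairs (a, a') with a < a' (symmetric, so each unordered pair gives one sum; this covers all a ≠ a'):
  -5 + 1 = -4
  -5 + 4 = -1
  -5 + 9 = 4
  1 + 4 = 5
  1 + 9 = 10
  4 + 9 = 13
Collected distinct sums: {-4, -1, 4, 5, 10, 13}
|A +̂ A| = 6
(Reference bound: |A +̂ A| ≥ 2|A| - 3 for |A| ≥ 2, with |A| = 4 giving ≥ 5.)

|A +̂ A| = 6


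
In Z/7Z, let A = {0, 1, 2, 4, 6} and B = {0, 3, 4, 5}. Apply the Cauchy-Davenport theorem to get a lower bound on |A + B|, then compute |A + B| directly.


Cauchy-Davenport: |A + B| ≥ min(p, |A| + |B| - 1) for A, B nonempty in Z/pZ.
|A| = 5, |B| = 4, p = 7.
CD lower bound = min(7, 5 + 4 - 1) = min(7, 8) = 7.
Compute A + B mod 7 directly:
a = 0: 0+0=0, 0+3=3, 0+4=4, 0+5=5
a = 1: 1+0=1, 1+3=4, 1+4=5, 1+5=6
a = 2: 2+0=2, 2+3=5, 2+4=6, 2+5=0
a = 4: 4+0=4, 4+3=0, 4+4=1, 4+5=2
a = 6: 6+0=6, 6+3=2, 6+4=3, 6+5=4
A + B = {0, 1, 2, 3, 4, 5, 6}, so |A + B| = 7.
Verify: 7 ≥ 7? Yes ✓.

CD lower bound = 7, actual |A + B| = 7.


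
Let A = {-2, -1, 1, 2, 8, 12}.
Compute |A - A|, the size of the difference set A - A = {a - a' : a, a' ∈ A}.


A - A = {a - a' : a, a' ∈ A}; |A| = 6.
Bounds: 2|A|-1 ≤ |A - A| ≤ |A|² - |A| + 1, i.e. 11 ≤ |A - A| ≤ 31.
Note: 0 ∈ A - A always (from a - a). The set is symmetric: if d ∈ A - A then -d ∈ A - A.
Enumerate nonzero differences d = a - a' with a > a' (then include -d):
Positive differences: {1, 2, 3, 4, 6, 7, 9, 10, 11, 13, 14}
Full difference set: {0} ∪ (positive diffs) ∪ (negative diffs).
|A - A| = 1 + 2·11 = 23 (matches direct enumeration: 23).

|A - A| = 23


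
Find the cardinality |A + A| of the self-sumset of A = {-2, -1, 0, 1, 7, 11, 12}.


A + A = {a + a' : a, a' ∈ A}; |A| = 7.
General bounds: 2|A| - 1 ≤ |A + A| ≤ |A|(|A|+1)/2, i.e. 13 ≤ |A + A| ≤ 28.
Lower bound 2|A|-1 is attained iff A is an arithmetic progression.
Enumerate sums a + a' for a ≤ a' (symmetric, so this suffices):
a = -2: -2+-2=-4, -2+-1=-3, -2+0=-2, -2+1=-1, -2+7=5, -2+11=9, -2+12=10
a = -1: -1+-1=-2, -1+0=-1, -1+1=0, -1+7=6, -1+11=10, -1+12=11
a = 0: 0+0=0, 0+1=1, 0+7=7, 0+11=11, 0+12=12
a = 1: 1+1=2, 1+7=8, 1+11=12, 1+12=13
a = 7: 7+7=14, 7+11=18, 7+12=19
a = 11: 11+11=22, 11+12=23
a = 12: 12+12=24
Distinct sums: {-4, -3, -2, -1, 0, 1, 2, 5, 6, 7, 8, 9, 10, 11, 12, 13, 14, 18, 19, 22, 23, 24}
|A + A| = 22

|A + A| = 22


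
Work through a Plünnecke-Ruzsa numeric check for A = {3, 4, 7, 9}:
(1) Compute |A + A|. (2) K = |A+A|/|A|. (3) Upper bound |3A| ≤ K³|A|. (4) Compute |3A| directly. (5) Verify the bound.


|A| = 4.
Step 1: Compute A + A by enumerating all 16 pairs.
A + A = {6, 7, 8, 10, 11, 12, 13, 14, 16, 18}, so |A + A| = 10.
Step 2: Doubling constant K = |A + A|/|A| = 10/4 = 10/4 ≈ 2.5000.
Step 3: Plünnecke-Ruzsa gives |3A| ≤ K³·|A| = (2.5000)³ · 4 ≈ 62.5000.
Step 4: Compute 3A = A + A + A directly by enumerating all triples (a,b,c) ∈ A³; |3A| = 17.
Step 5: Check 17 ≤ 62.5000? Yes ✓.

K = 10/4, Plünnecke-Ruzsa bound K³|A| ≈ 62.5000, |3A| = 17, inequality holds.


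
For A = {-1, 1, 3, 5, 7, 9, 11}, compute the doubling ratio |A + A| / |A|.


|A| = 7.
Compute A + A by enumerating all 49 pairs.
A + A = {-2, 0, 2, 4, 6, 8, 10, 12, 14, 16, 18, 20, 22}, so |A + A| = 13.
K = |A + A| / |A| = 13/7 (already in lowest terms) ≈ 1.8571.
Reference: AP of size 7 gives K = 13/7 ≈ 1.8571; a fully generic set of size 7 gives K ≈ 4.0000.

|A| = 7, |A + A| = 13, K = 13/7.


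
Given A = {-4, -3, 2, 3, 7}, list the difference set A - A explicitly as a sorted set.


A - A = {a - a' : a, a' ∈ A}.
Compute a - a' for each ordered pair (a, a'):
a = -4: -4--4=0, -4--3=-1, -4-2=-6, -4-3=-7, -4-7=-11
a = -3: -3--4=1, -3--3=0, -3-2=-5, -3-3=-6, -3-7=-10
a = 2: 2--4=6, 2--3=5, 2-2=0, 2-3=-1, 2-7=-5
a = 3: 3--4=7, 3--3=6, 3-2=1, 3-3=0, 3-7=-4
a = 7: 7--4=11, 7--3=10, 7-2=5, 7-3=4, 7-7=0
Collecting distinct values (and noting 0 appears from a-a):
A - A = {-11, -10, -7, -6, -5, -4, -1, 0, 1, 4, 5, 6, 7, 10, 11}
|A - A| = 15

A - A = {-11, -10, -7, -6, -5, -4, -1, 0, 1, 4, 5, 6, 7, 10, 11}


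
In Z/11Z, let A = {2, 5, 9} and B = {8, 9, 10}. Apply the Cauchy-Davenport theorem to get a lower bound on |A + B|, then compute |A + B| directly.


Cauchy-Davenport: |A + B| ≥ min(p, |A| + |B| - 1) for A, B nonempty in Z/pZ.
|A| = 3, |B| = 3, p = 11.
CD lower bound = min(11, 3 + 3 - 1) = min(11, 5) = 5.
Compute A + B mod 11 directly:
a = 2: 2+8=10, 2+9=0, 2+10=1
a = 5: 5+8=2, 5+9=3, 5+10=4
a = 9: 9+8=6, 9+9=7, 9+10=8
A + B = {0, 1, 2, 3, 4, 6, 7, 8, 10}, so |A + B| = 9.
Verify: 9 ≥ 5? Yes ✓.

CD lower bound = 5, actual |A + B| = 9.


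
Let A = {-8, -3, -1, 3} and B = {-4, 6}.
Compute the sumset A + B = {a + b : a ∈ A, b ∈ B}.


A + B = {a + b : a ∈ A, b ∈ B}.
Enumerate all |A|·|B| = 4·2 = 8 pairs (a, b) and collect distinct sums.
a = -8: -8+-4=-12, -8+6=-2
a = -3: -3+-4=-7, -3+6=3
a = -1: -1+-4=-5, -1+6=5
a = 3: 3+-4=-1, 3+6=9
Collecting distinct sums: A + B = {-12, -7, -5, -2, -1, 3, 5, 9}
|A + B| = 8

A + B = {-12, -7, -5, -2, -1, 3, 5, 9}


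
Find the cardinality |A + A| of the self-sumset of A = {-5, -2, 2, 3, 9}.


A + A = {a + a' : a, a' ∈ A}; |A| = 5.
General bounds: 2|A| - 1 ≤ |A + A| ≤ |A|(|A|+1)/2, i.e. 9 ≤ |A + A| ≤ 15.
Lower bound 2|A|-1 is attained iff A is an arithmetic progression.
Enumerate sums a + a' for a ≤ a' (symmetric, so this suffices):
a = -5: -5+-5=-10, -5+-2=-7, -5+2=-3, -5+3=-2, -5+9=4
a = -2: -2+-2=-4, -2+2=0, -2+3=1, -2+9=7
a = 2: 2+2=4, 2+3=5, 2+9=11
a = 3: 3+3=6, 3+9=12
a = 9: 9+9=18
Distinct sums: {-10, -7, -4, -3, -2, 0, 1, 4, 5, 6, 7, 11, 12, 18}
|A + A| = 14

|A + A| = 14


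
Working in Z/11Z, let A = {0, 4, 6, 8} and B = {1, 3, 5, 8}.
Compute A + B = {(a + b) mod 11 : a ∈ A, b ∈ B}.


Work in Z/11Z: reduce every sum a + b modulo 11.
Enumerate all 16 pairs:
a = 0: 0+1=1, 0+3=3, 0+5=5, 0+8=8
a = 4: 4+1=5, 4+3=7, 4+5=9, 4+8=1
a = 6: 6+1=7, 6+3=9, 6+5=0, 6+8=3
a = 8: 8+1=9, 8+3=0, 8+5=2, 8+8=5
Distinct residues collected: {0, 1, 2, 3, 5, 7, 8, 9}
|A + B| = 8 (out of 11 total residues).

A + B = {0, 1, 2, 3, 5, 7, 8, 9}


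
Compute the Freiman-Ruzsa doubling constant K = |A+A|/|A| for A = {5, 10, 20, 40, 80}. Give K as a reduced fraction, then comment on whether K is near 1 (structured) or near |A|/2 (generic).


|A| = 5.
Compute A + A by enumerating all 25 pairs.
A + A = {10, 15, 20, 25, 30, 40, 45, 50, 60, 80, 85, 90, 100, 120, 160}, so |A + A| = 15.
K = |A + A| / |A| = 15/5 = 3/1 ≈ 3.0000.
Reference: AP of size 5 gives K = 9/5 ≈ 1.8000; a fully generic set of size 5 gives K ≈ 3.0000.

|A| = 5, |A + A| = 15, K = 15/5 = 3/1.


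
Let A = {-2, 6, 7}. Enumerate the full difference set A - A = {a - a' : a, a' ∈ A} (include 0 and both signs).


A - A = {a - a' : a, a' ∈ A}.
Compute a - a' for each ordered pair (a, a'):
a = -2: -2--2=0, -2-6=-8, -2-7=-9
a = 6: 6--2=8, 6-6=0, 6-7=-1
a = 7: 7--2=9, 7-6=1, 7-7=0
Collecting distinct values (and noting 0 appears from a-a):
A - A = {-9, -8, -1, 0, 1, 8, 9}
|A - A| = 7

A - A = {-9, -8, -1, 0, 1, 8, 9}


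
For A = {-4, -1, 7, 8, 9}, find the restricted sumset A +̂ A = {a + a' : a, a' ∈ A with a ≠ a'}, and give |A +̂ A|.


Restricted sumset: A +̂ A = {a + a' : a ∈ A, a' ∈ A, a ≠ a'}.
Equivalently, take A + A and drop any sum 2a that is achievable ONLY as a + a for a ∈ A (i.e. sums representable only with equal summands).
Enumerate pairs (a, a') with a < a' (symmetric, so each unordered pair gives one sum; this covers all a ≠ a'):
  -4 + -1 = -5
  -4 + 7 = 3
  -4 + 8 = 4
  -4 + 9 = 5
  -1 + 7 = 6
  -1 + 8 = 7
  -1 + 9 = 8
  7 + 8 = 15
  7 + 9 = 16
  8 + 9 = 17
Collected distinct sums: {-5, 3, 4, 5, 6, 7, 8, 15, 16, 17}
|A +̂ A| = 10
(Reference bound: |A +̂ A| ≥ 2|A| - 3 for |A| ≥ 2, with |A| = 5 giving ≥ 7.)

|A +̂ A| = 10


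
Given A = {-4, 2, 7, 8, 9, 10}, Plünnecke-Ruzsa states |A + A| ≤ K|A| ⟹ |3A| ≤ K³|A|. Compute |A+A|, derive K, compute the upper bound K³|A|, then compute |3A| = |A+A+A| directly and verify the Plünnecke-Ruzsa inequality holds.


|A| = 6.
Step 1: Compute A + A by enumerating all 36 pairs.
A + A = {-8, -2, 3, 4, 5, 6, 9, 10, 11, 12, 14, 15, 16, 17, 18, 19, 20}, so |A + A| = 17.
Step 2: Doubling constant K = |A + A|/|A| = 17/6 = 17/6 ≈ 2.8333.
Step 3: Plünnecke-Ruzsa gives |3A| ≤ K³·|A| = (2.8333)³ · 6 ≈ 136.4722.
Step 4: Compute 3A = A + A + A directly by enumerating all triples (a,b,c) ∈ A³; |3A| = 31.
Step 5: Check 31 ≤ 136.4722? Yes ✓.

K = 17/6, Plünnecke-Ruzsa bound K³|A| ≈ 136.4722, |3A| = 31, inequality holds.


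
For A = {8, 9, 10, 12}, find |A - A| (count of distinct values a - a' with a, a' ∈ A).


A - A = {a - a' : a, a' ∈ A}; |A| = 4.
Bounds: 2|A|-1 ≤ |A - A| ≤ |A|² - |A| + 1, i.e. 7 ≤ |A - A| ≤ 13.
Note: 0 ∈ A - A always (from a - a). The set is symmetric: if d ∈ A - A then -d ∈ A - A.
Enumerate nonzero differences d = a - a' with a > a' (then include -d):
Positive differences: {1, 2, 3, 4}
Full difference set: {0} ∪ (positive diffs) ∪ (negative diffs).
|A - A| = 1 + 2·4 = 9 (matches direct enumeration: 9).

|A - A| = 9


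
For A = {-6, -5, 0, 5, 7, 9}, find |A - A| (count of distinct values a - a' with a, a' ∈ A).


A - A = {a - a' : a, a' ∈ A}; |A| = 6.
Bounds: 2|A|-1 ≤ |A - A| ≤ |A|² - |A| + 1, i.e. 11 ≤ |A - A| ≤ 31.
Note: 0 ∈ A - A always (from a - a). The set is symmetric: if d ∈ A - A then -d ∈ A - A.
Enumerate nonzero differences d = a - a' with a > a' (then include -d):
Positive differences: {1, 2, 4, 5, 6, 7, 9, 10, 11, 12, 13, 14, 15}
Full difference set: {0} ∪ (positive diffs) ∪ (negative diffs).
|A - A| = 1 + 2·13 = 27 (matches direct enumeration: 27).

|A - A| = 27


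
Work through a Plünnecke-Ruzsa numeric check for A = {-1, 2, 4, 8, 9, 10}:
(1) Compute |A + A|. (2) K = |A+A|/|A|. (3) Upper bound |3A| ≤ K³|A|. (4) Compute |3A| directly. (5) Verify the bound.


|A| = 6.
Step 1: Compute A + A by enumerating all 36 pairs.
A + A = {-2, 1, 3, 4, 6, 7, 8, 9, 10, 11, 12, 13, 14, 16, 17, 18, 19, 20}, so |A + A| = 18.
Step 2: Doubling constant K = |A + A|/|A| = 18/6 = 18/6 ≈ 3.0000.
Step 3: Plünnecke-Ruzsa gives |3A| ≤ K³·|A| = (3.0000)³ · 6 ≈ 162.0000.
Step 4: Compute 3A = A + A + A directly by enumerating all triples (a,b,c) ∈ A³; |3A| = 30.
Step 5: Check 30 ≤ 162.0000? Yes ✓.

K = 18/6, Plünnecke-Ruzsa bound K³|A| ≈ 162.0000, |3A| = 30, inequality holds.


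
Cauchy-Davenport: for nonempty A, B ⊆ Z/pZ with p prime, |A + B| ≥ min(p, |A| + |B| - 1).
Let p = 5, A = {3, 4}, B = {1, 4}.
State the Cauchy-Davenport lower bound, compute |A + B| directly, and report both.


Cauchy-Davenport: |A + B| ≥ min(p, |A| + |B| - 1) for A, B nonempty in Z/pZ.
|A| = 2, |B| = 2, p = 5.
CD lower bound = min(5, 2 + 2 - 1) = min(5, 3) = 3.
Compute A + B mod 5 directly:
a = 3: 3+1=4, 3+4=2
a = 4: 4+1=0, 4+4=3
A + B = {0, 2, 3, 4}, so |A + B| = 4.
Verify: 4 ≥ 3? Yes ✓.

CD lower bound = 3, actual |A + B| = 4.


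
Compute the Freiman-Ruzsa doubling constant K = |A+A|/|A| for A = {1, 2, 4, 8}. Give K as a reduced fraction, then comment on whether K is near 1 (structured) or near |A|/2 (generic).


|A| = 4.
Compute A + A by enumerating all 16 pairs.
A + A = {2, 3, 4, 5, 6, 8, 9, 10, 12, 16}, so |A + A| = 10.
K = |A + A| / |A| = 10/4 = 5/2 ≈ 2.5000.
Reference: AP of size 4 gives K = 7/4 ≈ 1.7500; a fully generic set of size 4 gives K ≈ 2.5000.

|A| = 4, |A + A| = 10, K = 10/4 = 5/2.


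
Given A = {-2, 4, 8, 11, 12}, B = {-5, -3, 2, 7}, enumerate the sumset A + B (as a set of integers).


A + B = {a + b : a ∈ A, b ∈ B}.
Enumerate all |A|·|B| = 5·4 = 20 pairs (a, b) and collect distinct sums.
a = -2: -2+-5=-7, -2+-3=-5, -2+2=0, -2+7=5
a = 4: 4+-5=-1, 4+-3=1, 4+2=6, 4+7=11
a = 8: 8+-5=3, 8+-3=5, 8+2=10, 8+7=15
a = 11: 11+-5=6, 11+-3=8, 11+2=13, 11+7=18
a = 12: 12+-5=7, 12+-3=9, 12+2=14, 12+7=19
Collecting distinct sums: A + B = {-7, -5, -1, 0, 1, 3, 5, 6, 7, 8, 9, 10, 11, 13, 14, 15, 18, 19}
|A + B| = 18

A + B = {-7, -5, -1, 0, 1, 3, 5, 6, 7, 8, 9, 10, 11, 13, 14, 15, 18, 19}


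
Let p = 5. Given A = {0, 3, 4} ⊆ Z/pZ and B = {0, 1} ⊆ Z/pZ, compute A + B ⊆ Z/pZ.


Work in Z/5Z: reduce every sum a + b modulo 5.
Enumerate all 6 pairs:
a = 0: 0+0=0, 0+1=1
a = 3: 3+0=3, 3+1=4
a = 4: 4+0=4, 4+1=0
Distinct residues collected: {0, 1, 3, 4}
|A + B| = 4 (out of 5 total residues).

A + B = {0, 1, 3, 4}


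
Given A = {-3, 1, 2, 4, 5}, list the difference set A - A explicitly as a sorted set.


A - A = {a - a' : a, a' ∈ A}.
Compute a - a' for each ordered pair (a, a'):
a = -3: -3--3=0, -3-1=-4, -3-2=-5, -3-4=-7, -3-5=-8
a = 1: 1--3=4, 1-1=0, 1-2=-1, 1-4=-3, 1-5=-4
a = 2: 2--3=5, 2-1=1, 2-2=0, 2-4=-2, 2-5=-3
a = 4: 4--3=7, 4-1=3, 4-2=2, 4-4=0, 4-5=-1
a = 5: 5--3=8, 5-1=4, 5-2=3, 5-4=1, 5-5=0
Collecting distinct values (and noting 0 appears from a-a):
A - A = {-8, -7, -5, -4, -3, -2, -1, 0, 1, 2, 3, 4, 5, 7, 8}
|A - A| = 15

A - A = {-8, -7, -5, -4, -3, -2, -1, 0, 1, 2, 3, 4, 5, 7, 8}


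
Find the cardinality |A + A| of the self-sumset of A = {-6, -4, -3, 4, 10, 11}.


A + A = {a + a' : a, a' ∈ A}; |A| = 6.
General bounds: 2|A| - 1 ≤ |A + A| ≤ |A|(|A|+1)/2, i.e. 11 ≤ |A + A| ≤ 21.
Lower bound 2|A|-1 is attained iff A is an arithmetic progression.
Enumerate sums a + a' for a ≤ a' (symmetric, so this suffices):
a = -6: -6+-6=-12, -6+-4=-10, -6+-3=-9, -6+4=-2, -6+10=4, -6+11=5
a = -4: -4+-4=-8, -4+-3=-7, -4+4=0, -4+10=6, -4+11=7
a = -3: -3+-3=-6, -3+4=1, -3+10=7, -3+11=8
a = 4: 4+4=8, 4+10=14, 4+11=15
a = 10: 10+10=20, 10+11=21
a = 11: 11+11=22
Distinct sums: {-12, -10, -9, -8, -7, -6, -2, 0, 1, 4, 5, 6, 7, 8, 14, 15, 20, 21, 22}
|A + A| = 19

|A + A| = 19


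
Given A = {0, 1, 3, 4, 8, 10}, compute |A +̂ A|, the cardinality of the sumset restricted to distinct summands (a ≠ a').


Restricted sumset: A +̂ A = {a + a' : a ∈ A, a' ∈ A, a ≠ a'}.
Equivalently, take A + A and drop any sum 2a that is achievable ONLY as a + a for a ∈ A (i.e. sums representable only with equal summands).
Enumerate pairs (a, a') with a < a' (symmetric, so each unordered pair gives one sum; this covers all a ≠ a'):
  0 + 1 = 1
  0 + 3 = 3
  0 + 4 = 4
  0 + 8 = 8
  0 + 10 = 10
  1 + 3 = 4
  1 + 4 = 5
  1 + 8 = 9
  1 + 10 = 11
  3 + 4 = 7
  3 + 8 = 11
  3 + 10 = 13
  4 + 8 = 12
  4 + 10 = 14
  8 + 10 = 18
Collected distinct sums: {1, 3, 4, 5, 7, 8, 9, 10, 11, 12, 13, 14, 18}
|A +̂ A| = 13
(Reference bound: |A +̂ A| ≥ 2|A| - 3 for |A| ≥ 2, with |A| = 6 giving ≥ 9.)

|A +̂ A| = 13


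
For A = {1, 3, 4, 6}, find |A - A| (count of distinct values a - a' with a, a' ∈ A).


A - A = {a - a' : a, a' ∈ A}; |A| = 4.
Bounds: 2|A|-1 ≤ |A - A| ≤ |A|² - |A| + 1, i.e. 7 ≤ |A - A| ≤ 13.
Note: 0 ∈ A - A always (from a - a). The set is symmetric: if d ∈ A - A then -d ∈ A - A.
Enumerate nonzero differences d = a - a' with a > a' (then include -d):
Positive differences: {1, 2, 3, 5}
Full difference set: {0} ∪ (positive diffs) ∪ (negative diffs).
|A - A| = 1 + 2·4 = 9 (matches direct enumeration: 9).

|A - A| = 9


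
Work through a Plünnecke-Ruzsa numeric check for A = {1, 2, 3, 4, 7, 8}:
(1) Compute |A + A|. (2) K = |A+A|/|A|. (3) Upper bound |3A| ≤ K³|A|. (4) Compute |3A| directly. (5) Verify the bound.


|A| = 6.
Step 1: Compute A + A by enumerating all 36 pairs.
A + A = {2, 3, 4, 5, 6, 7, 8, 9, 10, 11, 12, 14, 15, 16}, so |A + A| = 14.
Step 2: Doubling constant K = |A + A|/|A| = 14/6 = 14/6 ≈ 2.3333.
Step 3: Plünnecke-Ruzsa gives |3A| ≤ K³·|A| = (2.3333)³ · 6 ≈ 76.2222.
Step 4: Compute 3A = A + A + A directly by enumerating all triples (a,b,c) ∈ A³; |3A| = 22.
Step 5: Check 22 ≤ 76.2222? Yes ✓.

K = 14/6, Plünnecke-Ruzsa bound K³|A| ≈ 76.2222, |3A| = 22, inequality holds.


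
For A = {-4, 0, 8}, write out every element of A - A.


A - A = {a - a' : a, a' ∈ A}.
Compute a - a' for each ordered pair (a, a'):
a = -4: -4--4=0, -4-0=-4, -4-8=-12
a = 0: 0--4=4, 0-0=0, 0-8=-8
a = 8: 8--4=12, 8-0=8, 8-8=0
Collecting distinct values (and noting 0 appears from a-a):
A - A = {-12, -8, -4, 0, 4, 8, 12}
|A - A| = 7

A - A = {-12, -8, -4, 0, 4, 8, 12}


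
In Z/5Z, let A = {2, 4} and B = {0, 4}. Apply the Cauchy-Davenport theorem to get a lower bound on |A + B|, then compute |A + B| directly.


Cauchy-Davenport: |A + B| ≥ min(p, |A| + |B| - 1) for A, B nonempty in Z/pZ.
|A| = 2, |B| = 2, p = 5.
CD lower bound = min(5, 2 + 2 - 1) = min(5, 3) = 3.
Compute A + B mod 5 directly:
a = 2: 2+0=2, 2+4=1
a = 4: 4+0=4, 4+4=3
A + B = {1, 2, 3, 4}, so |A + B| = 4.
Verify: 4 ≥ 3? Yes ✓.

CD lower bound = 3, actual |A + B| = 4.


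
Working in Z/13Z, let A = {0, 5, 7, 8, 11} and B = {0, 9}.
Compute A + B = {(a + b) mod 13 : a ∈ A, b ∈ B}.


Work in Z/13Z: reduce every sum a + b modulo 13.
Enumerate all 10 pairs:
a = 0: 0+0=0, 0+9=9
a = 5: 5+0=5, 5+9=1
a = 7: 7+0=7, 7+9=3
a = 8: 8+0=8, 8+9=4
a = 11: 11+0=11, 11+9=7
Distinct residues collected: {0, 1, 3, 4, 5, 7, 8, 9, 11}
|A + B| = 9 (out of 13 total residues).

A + B = {0, 1, 3, 4, 5, 7, 8, 9, 11}


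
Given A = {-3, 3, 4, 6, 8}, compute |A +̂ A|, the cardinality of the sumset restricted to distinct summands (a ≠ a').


Restricted sumset: A +̂ A = {a + a' : a ∈ A, a' ∈ A, a ≠ a'}.
Equivalently, take A + A and drop any sum 2a that is achievable ONLY as a + a for a ∈ A (i.e. sums representable only with equal summands).
Enumerate pairs (a, a') with a < a' (symmetric, so each unordered pair gives one sum; this covers all a ≠ a'):
  -3 + 3 = 0
  -3 + 4 = 1
  -3 + 6 = 3
  -3 + 8 = 5
  3 + 4 = 7
  3 + 6 = 9
  3 + 8 = 11
  4 + 6 = 10
  4 + 8 = 12
  6 + 8 = 14
Collected distinct sums: {0, 1, 3, 5, 7, 9, 10, 11, 12, 14}
|A +̂ A| = 10
(Reference bound: |A +̂ A| ≥ 2|A| - 3 for |A| ≥ 2, with |A| = 5 giving ≥ 7.)

|A +̂ A| = 10
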